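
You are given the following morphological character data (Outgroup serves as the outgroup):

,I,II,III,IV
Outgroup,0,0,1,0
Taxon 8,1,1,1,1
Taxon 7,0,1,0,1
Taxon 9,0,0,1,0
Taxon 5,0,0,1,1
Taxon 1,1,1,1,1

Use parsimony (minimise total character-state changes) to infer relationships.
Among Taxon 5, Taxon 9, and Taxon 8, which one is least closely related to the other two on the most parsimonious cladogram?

Taxon 9

Character polarity is set by the outgroup: the derived state is whichever differs from the outgroup's state, so for III the derived state is '0', and for the remaining characters it is '1'.
I (derived state '1') is shared by Taxon 1 and Taxon 8 — a synapomorphy uniting that clade.
II: derived state '1' in Taxon 1, Taxon 7, and Taxon 8 only — synapomorphy for {Taxon 1, Taxon 7, Taxon 8}.
III (derived state '0') is unique to Taxon 7 (autapomorphy; uninformative for grouping).
IV: derived state '1' in Taxon 1, Taxon 5, Taxon 7, and Taxon 8 only — synapomorphy for {Taxon 1, Taxon 5, Taxon 7, Taxon 8}.
Most parsimonious ingroup topology: ((((Taxon 8,Taxon 1),Taxon 7),Taxon 5),Taxon 9).
Taxon 8 and Taxon 5 share a more recent common ancestor with each other than either does with Taxon 9, so Taxon 9 is the least closely related of the three.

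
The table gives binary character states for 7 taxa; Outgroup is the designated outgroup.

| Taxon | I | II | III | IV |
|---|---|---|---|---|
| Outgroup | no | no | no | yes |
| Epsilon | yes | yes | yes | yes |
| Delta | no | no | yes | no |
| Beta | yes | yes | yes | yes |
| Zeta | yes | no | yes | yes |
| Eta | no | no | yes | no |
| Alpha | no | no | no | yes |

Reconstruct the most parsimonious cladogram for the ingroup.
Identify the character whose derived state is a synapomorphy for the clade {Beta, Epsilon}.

Character polarity is set by the outgroup: the derived state is whichever differs from the outgroup's state, so for IV the derived state is 'no', and for the remaining characters it is 'yes'.
Only Beta, Epsilon, and Zeta show the derived state 'yes' for I, supporting them as a clade.
Only Beta and Epsilon show the derived state 'yes' for II, supporting them as a clade.
Only Beta, Delta, Epsilon, Eta, and Zeta show the derived state 'yes' for III, supporting them as a clade.
Only Delta and Eta show the derived state 'no' for IV, supporting them as a clade.
Most parsimonious ingroup topology: ((((Epsilon,Beta),Zeta),(Delta,Eta)),Alpha).
The clade {Beta, Epsilon} is supported by II: its derived state 'yes' occurs in exactly those taxa and in no other taxon (including the outgroup).

II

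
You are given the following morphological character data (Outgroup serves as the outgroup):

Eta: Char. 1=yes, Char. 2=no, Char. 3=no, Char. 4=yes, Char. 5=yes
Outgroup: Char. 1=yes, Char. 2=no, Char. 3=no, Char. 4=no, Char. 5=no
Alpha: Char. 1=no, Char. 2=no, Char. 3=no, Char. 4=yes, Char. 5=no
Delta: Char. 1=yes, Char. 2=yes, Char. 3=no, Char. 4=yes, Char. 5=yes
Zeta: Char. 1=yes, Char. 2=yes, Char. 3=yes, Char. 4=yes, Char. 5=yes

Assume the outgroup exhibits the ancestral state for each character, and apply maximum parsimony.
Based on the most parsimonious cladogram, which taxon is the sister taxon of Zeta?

Character polarity is set by the outgroup: the derived state is whichever differs from the outgroup's state, so for Char. 1 the derived state is 'no', and for the remaining characters it is 'yes'.
Char. 1 (derived state 'no') is unique to Alpha (autapomorphy; uninformative for grouping).
Char. 2: derived state 'yes' in Delta and Zeta only — synapomorphy for {Delta, Zeta}.
Char. 3: derived state 'yes' in Zeta only — an autapomorphy, so it tells us nothing about relationships among taxa.
All ingroup taxa share the derived state 'yes' for Char. 4; it defines the ingroup but does not resolve relationships within it.
Char. 5 (derived state 'yes') is shared by Delta, Eta, and Zeta — a synapomorphy uniting that clade.
Most parsimonious ingroup topology: (Alpha,((Delta,Zeta),Eta)).
Zeta and Delta form a cherry on this tree, so they are sister taxa.

Delta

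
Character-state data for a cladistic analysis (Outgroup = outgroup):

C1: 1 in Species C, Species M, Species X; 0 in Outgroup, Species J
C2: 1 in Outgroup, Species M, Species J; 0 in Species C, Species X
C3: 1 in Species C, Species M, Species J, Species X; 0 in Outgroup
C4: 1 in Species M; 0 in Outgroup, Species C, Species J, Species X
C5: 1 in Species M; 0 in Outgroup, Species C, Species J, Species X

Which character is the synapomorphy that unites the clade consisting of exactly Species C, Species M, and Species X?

Character polarity is set by the outgroup: the derived state is whichever differs from the outgroup's state, so for C2 the derived state is '0', and for the remaining characters it is '1'.
C1: derived state '1' in Species C, Species M, and Species X only — synapomorphy for {Species C, Species M, Species X}.
C2 (derived state '0') is shared by Species C and Species X — a synapomorphy uniting that clade.
All ingroup taxa share the derived state '1' for C3; it defines the ingroup but does not resolve relationships within it.
C4: derived state '1' in Species M only — an autapomorphy, so it tells us nothing about relationships among taxa.
C5: derived state '1' in Species M only — an autapomorphy, so it tells us nothing about relationships among taxa.
Most parsimonious ingroup topology: (((Species C,Species X),Species M),Species J).
The clade {Species C, Species M, Species X} is supported by C1: its derived state '1' occurs in exactly those taxa and in no other taxon (including the outgroup).

C1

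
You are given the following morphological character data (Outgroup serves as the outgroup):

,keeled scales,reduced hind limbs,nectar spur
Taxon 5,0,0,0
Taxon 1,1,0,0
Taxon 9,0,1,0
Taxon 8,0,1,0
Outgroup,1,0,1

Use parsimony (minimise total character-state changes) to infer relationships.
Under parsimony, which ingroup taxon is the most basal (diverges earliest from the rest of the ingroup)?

Taxon 1

Character polarity is set by the outgroup: the derived state is whichever differs from the outgroup's state, so for keeled scales, nectar spur the derived state is '0', and for the remaining characters it is '1'.
Only Taxon 5, Taxon 8, and Taxon 9 show the derived state '0' for keeled scales, supporting them as a clade.
Only Taxon 8 and Taxon 9 show the derived state '1' for reduced hind limbs, supporting them as a clade.
nectar spur (derived state '0') is shared by all ingroup taxa — unites the whole ingroup.
Most parsimonious ingroup topology: (((Taxon 9,Taxon 8),Taxon 5),Taxon 1).
Taxon 1 is sister to the clade containing all other ingroup taxa, so it is the earliest-diverging (most basal) ingroup lineage.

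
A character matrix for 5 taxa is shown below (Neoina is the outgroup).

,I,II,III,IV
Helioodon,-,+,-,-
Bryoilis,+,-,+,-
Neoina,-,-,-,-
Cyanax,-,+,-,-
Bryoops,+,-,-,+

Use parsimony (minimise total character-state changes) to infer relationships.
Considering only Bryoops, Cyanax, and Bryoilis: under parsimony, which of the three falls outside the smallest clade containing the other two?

Cyanax

The outgroup has state '-' for every character, so '+' is the derived state throughout.
Only Bryoilis and Bryoops show the derived state '+' for I, supporting them as a clade.
Only Cyanax and Helioodon show the derived state '+' for II, supporting them as a clade.
III (derived state '+') is unique to Bryoilis (autapomorphy; uninformative for grouping).
IV (derived state '+') is unique to Bryoops (autapomorphy; uninformative for grouping).
Most parsimonious ingroup topology: ((Bryoops,Bryoilis),(Cyanax,Helioodon)).
Bryoops and Bryoilis share a more recent common ancestor with each other than either does with Cyanax, so Cyanax is the least closely related of the three.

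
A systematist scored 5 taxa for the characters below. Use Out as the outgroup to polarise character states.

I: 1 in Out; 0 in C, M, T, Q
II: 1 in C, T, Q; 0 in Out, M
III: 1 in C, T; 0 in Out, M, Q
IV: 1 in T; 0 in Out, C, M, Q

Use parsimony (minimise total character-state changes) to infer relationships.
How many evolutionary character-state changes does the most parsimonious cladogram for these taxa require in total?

Character polarity is set by the outgroup: the derived state is whichever differs from the outgroup's state, so for I the derived state is '0', and for the remaining characters it is '1'.
I (derived state '0') is shared by all ingroup taxa — unites the whole ingroup.
II (derived state '1') is shared by C, Q, and T — a synapomorphy uniting that clade.
Only C and T show the derived state '1' for III, supporting them as a clade.
IV (derived state '1') is unique to T (autapomorphy; uninformative for grouping).
Most parsimonious ingroup topology: (((C,T),Q),M).
Changes per character on this tree: I: 1; II: 1; III: 1; IV: 1.
Total = 4.

4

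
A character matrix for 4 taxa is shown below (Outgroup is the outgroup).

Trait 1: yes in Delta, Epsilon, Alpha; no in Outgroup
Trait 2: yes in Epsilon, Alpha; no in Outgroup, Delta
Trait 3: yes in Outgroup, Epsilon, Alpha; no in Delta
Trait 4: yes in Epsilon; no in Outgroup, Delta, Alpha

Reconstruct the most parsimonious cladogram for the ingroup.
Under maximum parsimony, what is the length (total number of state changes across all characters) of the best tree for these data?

Character polarity is set by the outgroup: the derived state is whichever differs from the outgroup's state, so for Trait 3 the derived state is 'no', and for the remaining characters it is 'yes'.
All ingroup taxa share the derived state 'yes' for Trait 1; it defines the ingroup but does not resolve relationships within it.
Trait 2 (derived state 'yes') is shared by Alpha and Epsilon — a synapomorphy uniting that clade.
Trait 3: derived state 'no' in Delta only — an autapomorphy, so it tells us nothing about relationships among taxa.
Trait 4 (derived state 'yes') is unique to Epsilon (autapomorphy; uninformative for grouping).
Most parsimonious ingroup topology: (Delta,(Epsilon,Alpha)).
Changes per character on this tree: Trait 1: 1; Trait 2: 1; Trait 3: 1; Trait 4: 1.
Total = 4.

4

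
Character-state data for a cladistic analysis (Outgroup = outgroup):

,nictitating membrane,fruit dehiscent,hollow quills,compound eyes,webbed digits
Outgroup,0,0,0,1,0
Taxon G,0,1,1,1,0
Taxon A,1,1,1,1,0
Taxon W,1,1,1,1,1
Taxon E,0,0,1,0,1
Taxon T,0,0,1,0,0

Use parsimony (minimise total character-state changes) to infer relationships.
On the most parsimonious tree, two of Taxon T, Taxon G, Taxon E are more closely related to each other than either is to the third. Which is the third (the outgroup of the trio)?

Character polarity is set by the outgroup: the derived state is whichever differs from the outgroup's state, so for compound eyes the derived state is '0', and for the remaining characters it is '1'.
Only Taxon A and Taxon W show the derived state '1' for nictitating membrane, supporting them as a clade.
fruit dehiscent: derived state '1' in Taxon A, Taxon G, and Taxon W only — synapomorphy for {Taxon A, Taxon G, Taxon W}.
All ingroup taxa share the derived state '1' for hollow quills; it defines the ingroup but does not resolve relationships within it.
compound eyes: derived state '0' in Taxon E and Taxon T only — synapomorphy for {Taxon E, Taxon T}.
webbed digits groups Taxon E and Taxon W, which is incompatible with the clades supported by the remaining characters; treating it as convergent (homoplasy) costs fewer steps than any alternative tree.
Most parsimonious ingroup topology: ((Taxon G,(Taxon A,Taxon W)),(Taxon E,Taxon T)).
Taxon T and Taxon E share a more recent common ancestor with each other than either does with Taxon G, so Taxon G is the least closely related of the three.

Taxon G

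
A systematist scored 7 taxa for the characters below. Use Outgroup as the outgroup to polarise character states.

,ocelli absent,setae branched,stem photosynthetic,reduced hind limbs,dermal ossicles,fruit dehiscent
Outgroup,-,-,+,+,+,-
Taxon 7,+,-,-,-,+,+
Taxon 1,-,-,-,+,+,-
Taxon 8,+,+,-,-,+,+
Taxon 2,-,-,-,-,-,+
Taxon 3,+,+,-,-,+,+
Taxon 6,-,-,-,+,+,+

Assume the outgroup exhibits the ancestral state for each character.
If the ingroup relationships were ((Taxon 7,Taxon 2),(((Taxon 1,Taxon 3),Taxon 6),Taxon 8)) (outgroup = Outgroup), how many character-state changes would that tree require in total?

Map each character onto ((Taxon 7,Taxon 2),(((Taxon 1,Taxon 3),Taxon 6),Taxon 8)) (rooted by Outgroup) and count the minimum state changes it requires (Fitch parsimony):
ocelli absent: 3; setae branched: 2; stem photosynthetic: 1; reduced hind limbs: 3; dermal ossicles: 1; fruit dehiscent: 2.
Total tree length = 12.

12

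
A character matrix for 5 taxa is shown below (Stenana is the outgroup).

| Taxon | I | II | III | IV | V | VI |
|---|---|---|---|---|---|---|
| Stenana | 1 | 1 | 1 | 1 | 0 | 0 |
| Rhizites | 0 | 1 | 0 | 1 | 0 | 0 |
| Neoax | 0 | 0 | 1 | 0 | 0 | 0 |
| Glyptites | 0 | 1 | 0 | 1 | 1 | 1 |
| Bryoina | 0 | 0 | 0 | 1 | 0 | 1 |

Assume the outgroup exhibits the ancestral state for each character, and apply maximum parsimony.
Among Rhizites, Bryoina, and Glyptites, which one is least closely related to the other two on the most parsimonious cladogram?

Rhizites

Character polarity is set by the outgroup: the derived state is whichever differs from the outgroup's state, so for I, II, III, IV the derived state is '0', and for the remaining characters it is '1'.
I (derived state '0') is shared by all ingroup taxa — unites the whole ingroup.
II (state '0') occurs in Bryoina and Neoax but conflicts with the nesting implied by the other characters — most parsimoniously interpreted as homoplasy.
Only Bryoina, Glyptites, and Rhizites show the derived state '0' for III, supporting them as a clade.
IV (derived state '0') is unique to Neoax (autapomorphy; uninformative for grouping).
V: derived state '1' in Glyptites only — an autapomorphy, so it tells us nothing about relationships among taxa.
Only Bryoina and Glyptites show the derived state '1' for VI, supporting them as a clade.
Most parsimonious ingroup topology: ((Rhizites,(Glyptites,Bryoina)),Neoax).
Bryoina and Glyptites share a more recent common ancestor with each other than either does with Rhizites, so Rhizites is the least closely related of the three.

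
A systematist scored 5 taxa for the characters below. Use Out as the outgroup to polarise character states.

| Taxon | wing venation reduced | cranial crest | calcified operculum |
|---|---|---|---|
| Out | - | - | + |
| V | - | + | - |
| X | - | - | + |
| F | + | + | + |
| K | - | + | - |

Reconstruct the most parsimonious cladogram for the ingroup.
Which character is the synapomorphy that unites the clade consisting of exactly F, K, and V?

cranial crest

Character polarity is set by the outgroup: the derived state is whichever differs from the outgroup's state, so for calcified operculum the derived state is '-', and for the remaining characters it is '+'.
wing venation reduced (derived state '+') is unique to F (autapomorphy; uninformative for grouping).
Only F, K, and V show the derived state '+' for cranial crest, supporting them as a clade.
Only K and V show the derived state '-' for calcified operculum, supporting them as a clade.
Most parsimonious ingroup topology: (((V,K),F),X).
The clade {F, K, V} is supported by cranial crest: its derived state '+' occurs in exactly those taxa and in no other taxon (including the outgroup).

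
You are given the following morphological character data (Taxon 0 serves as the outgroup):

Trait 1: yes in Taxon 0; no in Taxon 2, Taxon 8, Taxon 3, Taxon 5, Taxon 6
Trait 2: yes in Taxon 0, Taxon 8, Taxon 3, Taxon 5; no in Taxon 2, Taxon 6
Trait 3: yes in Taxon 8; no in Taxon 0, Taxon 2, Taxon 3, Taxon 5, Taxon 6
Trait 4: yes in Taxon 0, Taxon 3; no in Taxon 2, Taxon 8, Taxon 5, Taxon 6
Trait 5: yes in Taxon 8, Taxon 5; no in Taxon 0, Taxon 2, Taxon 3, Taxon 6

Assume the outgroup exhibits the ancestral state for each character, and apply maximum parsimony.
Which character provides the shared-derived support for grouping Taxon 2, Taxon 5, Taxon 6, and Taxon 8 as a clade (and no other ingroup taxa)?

Character polarity is set by the outgroup: the derived state is whichever differs from the outgroup's state, so for Trait 1, Trait 2, Trait 4 the derived state is 'no', and for the remaining characters it is 'yes'.
Trait 1 (derived state 'no') is shared by all ingroup taxa — unites the whole ingroup.
Trait 2 (derived state 'no') is shared by Taxon 2 and Taxon 6 — a synapomorphy uniting that clade.
Trait 3 (derived state 'yes') is unique to Taxon 8 (autapomorphy; uninformative for grouping).
Only Taxon 2, Taxon 5, Taxon 6, and Taxon 8 show the derived state 'no' for Trait 4, supporting them as a clade.
Trait 5 (derived state 'yes') is shared by Taxon 5 and Taxon 8 — a synapomorphy uniting that clade.
Most parsimonious ingroup topology: (((Taxon 2,Taxon 6),(Taxon 8,Taxon 5)),Taxon 3).
The clade {Taxon 2, Taxon 5, Taxon 6, Taxon 8} is supported by Trait 4: its derived state 'no' occurs in exactly those taxa and in no other taxon (including the outgroup).

Trait 4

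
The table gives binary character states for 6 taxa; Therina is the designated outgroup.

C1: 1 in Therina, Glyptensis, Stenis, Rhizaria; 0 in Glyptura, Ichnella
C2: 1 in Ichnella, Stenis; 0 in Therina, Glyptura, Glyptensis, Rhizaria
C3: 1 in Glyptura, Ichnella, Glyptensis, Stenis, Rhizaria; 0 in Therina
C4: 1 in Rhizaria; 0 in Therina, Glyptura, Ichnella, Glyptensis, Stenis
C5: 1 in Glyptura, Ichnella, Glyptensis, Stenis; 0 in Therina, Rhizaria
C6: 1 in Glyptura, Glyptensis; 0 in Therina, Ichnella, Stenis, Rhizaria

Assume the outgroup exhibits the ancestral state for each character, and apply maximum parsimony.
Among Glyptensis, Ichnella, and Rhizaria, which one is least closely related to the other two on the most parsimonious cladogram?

Character polarity is set by the outgroup: the derived state is whichever differs from the outgroup's state, so for C1 the derived state is '0', and for the remaining characters it is '1'.
C1 groups Glyptura and Ichnella, which is incompatible with the clades supported by the remaining characters; treating it as convergent (homoplasy) costs fewer steps than any alternative tree.
C2: derived state '1' in Ichnella and Stenis only — synapomorphy for {Ichnella, Stenis}.
All ingroup taxa share the derived state '1' for C3; it defines the ingroup but does not resolve relationships within it.
C4: derived state '1' in Rhizaria only — an autapomorphy, so it tells us nothing about relationships among taxa.
C5: derived state '1' in Glyptensis, Glyptura, Ichnella, and Stenis only — synapomorphy for {Glyptensis, Glyptura, Ichnella, Stenis}.
C6: derived state '1' in Glyptensis and Glyptura only — synapomorphy for {Glyptensis, Glyptura}.
Most parsimonious ingroup topology: (((Glyptura,Glyptensis),(Ichnella,Stenis)),Rhizaria).
Glyptensis and Ichnella share a more recent common ancestor with each other than either does with Rhizaria, so Rhizaria is the least closely related of the three.

Rhizaria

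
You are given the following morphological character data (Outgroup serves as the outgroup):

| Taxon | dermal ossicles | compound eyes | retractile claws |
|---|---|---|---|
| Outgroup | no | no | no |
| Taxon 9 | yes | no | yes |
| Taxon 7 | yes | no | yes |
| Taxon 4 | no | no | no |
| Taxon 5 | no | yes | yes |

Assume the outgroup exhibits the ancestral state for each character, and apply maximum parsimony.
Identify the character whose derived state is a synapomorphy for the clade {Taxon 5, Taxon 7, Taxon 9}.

The outgroup has state 'no' for every character, so 'yes' is the derived state throughout.
dermal ossicles: derived state 'yes' in Taxon 7 and Taxon 9 only — synapomorphy for {Taxon 7, Taxon 9}.
compound eyes (derived state 'yes') is unique to Taxon 5 (autapomorphy; uninformative for grouping).
Only Taxon 5, Taxon 7, and Taxon 9 show the derived state 'yes' for retractile claws, supporting them as a clade.
Most parsimonious ingroup topology: (((Taxon 9,Taxon 7),Taxon 5),Taxon 4).
The clade {Taxon 5, Taxon 7, Taxon 9} is supported by retractile claws: its derived state 'yes' occurs in exactly those taxa and in no other taxon (including the outgroup).

retractile claws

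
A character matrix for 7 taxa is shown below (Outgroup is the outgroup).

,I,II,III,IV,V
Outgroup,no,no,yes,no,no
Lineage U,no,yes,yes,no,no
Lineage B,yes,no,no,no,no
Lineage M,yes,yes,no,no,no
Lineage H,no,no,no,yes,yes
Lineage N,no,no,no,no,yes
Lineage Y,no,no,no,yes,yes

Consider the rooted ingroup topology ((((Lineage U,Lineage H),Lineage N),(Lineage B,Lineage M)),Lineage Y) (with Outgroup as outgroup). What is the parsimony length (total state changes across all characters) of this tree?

Map each character onto ((((Lineage U,Lineage H),Lineage N),(Lineage B,Lineage M)),Lineage Y) (rooted by Outgroup) and count the minimum state changes it requires (Fitch parsimony):
I: 1; II: 2; III: 2; IV: 2; V: 3.
Total tree length = 10.

10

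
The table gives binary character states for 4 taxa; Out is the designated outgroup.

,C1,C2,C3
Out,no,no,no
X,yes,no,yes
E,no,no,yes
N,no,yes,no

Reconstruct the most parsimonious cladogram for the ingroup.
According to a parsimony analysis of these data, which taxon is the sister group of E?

The outgroup has state 'no' for every character, so 'yes' is the derived state throughout.
C1 (derived state 'yes') is unique to X (autapomorphy; uninformative for grouping).
C2: derived state 'yes' in N only — an autapomorphy, so it tells us nothing about relationships among taxa.
C3 (derived state 'yes') is shared by E and X — a synapomorphy uniting that clade.
Most parsimonious ingroup topology: ((X,E),N).
E and X form a cherry on this tree, so they are sister taxa.

X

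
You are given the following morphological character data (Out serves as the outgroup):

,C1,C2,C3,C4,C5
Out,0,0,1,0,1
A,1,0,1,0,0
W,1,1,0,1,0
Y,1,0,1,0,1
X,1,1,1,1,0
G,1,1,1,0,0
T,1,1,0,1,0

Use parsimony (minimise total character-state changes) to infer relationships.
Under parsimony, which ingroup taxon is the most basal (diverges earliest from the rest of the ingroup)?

Y

Character polarity is set by the outgroup: the derived state is whichever differs from the outgroup's state, so for C3, C5 the derived state is '0', and for the remaining characters it is '1'.
All ingroup taxa share the derived state '1' for C1; it defines the ingroup but does not resolve relationships within it.
Only G, T, W, and X show the derived state '1' for C2, supporting them as a clade.
Only T and W show the derived state '0' for C3, supporting them as a clade.
Only T, W, and X show the derived state '1' for C4, supporting them as a clade.
C5: derived state '0' in A, G, T, W, and X only — synapomorphy for {A, G, T, W, X}.
Most parsimonious ingroup topology: ((A,(((W,T),X),G)),Y).
Y is sister to the clade containing all other ingroup taxa, so it is the earliest-diverging (most basal) ingroup lineage.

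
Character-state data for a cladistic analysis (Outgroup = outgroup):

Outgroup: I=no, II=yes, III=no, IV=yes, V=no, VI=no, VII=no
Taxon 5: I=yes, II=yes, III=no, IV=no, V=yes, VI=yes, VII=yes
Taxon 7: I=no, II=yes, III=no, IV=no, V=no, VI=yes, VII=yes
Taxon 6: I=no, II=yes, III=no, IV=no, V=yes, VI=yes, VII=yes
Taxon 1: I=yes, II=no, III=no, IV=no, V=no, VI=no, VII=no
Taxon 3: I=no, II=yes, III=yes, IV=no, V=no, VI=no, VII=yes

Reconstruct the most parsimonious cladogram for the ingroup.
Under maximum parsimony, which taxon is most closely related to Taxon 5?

Character polarity is set by the outgroup: the derived state is whichever differs from the outgroup's state, so for II, IV the derived state is 'no', and for the remaining characters it is 'yes'.
I groups Taxon 1 and Taxon 5, which is incompatible with the clades supported by the remaining characters; treating it as convergent (homoplasy) costs fewer steps than any alternative tree.
II: derived state 'no' in Taxon 1 only — an autapomorphy, so it tells us nothing about relationships among taxa.
III (derived state 'yes') is unique to Taxon 3 (autapomorphy; uninformative for grouping).
All ingroup taxa share the derived state 'no' for IV; it defines the ingroup but does not resolve relationships within it.
V: derived state 'yes' in Taxon 5 and Taxon 6 only — synapomorphy for {Taxon 5, Taxon 6}.
VI: derived state 'yes' in Taxon 5, Taxon 6, and Taxon 7 only — synapomorphy for {Taxon 5, Taxon 6, Taxon 7}.
Only Taxon 3, Taxon 5, Taxon 6, and Taxon 7 show the derived state 'yes' for VII, supporting them as a clade.
Most parsimonious ingroup topology: ((((Taxon 5,Taxon 6),Taxon 7),Taxon 3),Taxon 1).
Taxon 5 and Taxon 6 form a cherry on this tree, so they are sister taxa.

Taxon 6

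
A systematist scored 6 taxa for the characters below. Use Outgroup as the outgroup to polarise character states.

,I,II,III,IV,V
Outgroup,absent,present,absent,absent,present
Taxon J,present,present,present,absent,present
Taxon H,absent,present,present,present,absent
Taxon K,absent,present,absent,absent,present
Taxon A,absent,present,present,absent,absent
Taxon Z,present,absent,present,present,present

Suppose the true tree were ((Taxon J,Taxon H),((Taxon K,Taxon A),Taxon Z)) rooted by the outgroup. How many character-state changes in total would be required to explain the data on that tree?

9

Map each character onto ((Taxon J,Taxon H),((Taxon K,Taxon A),Taxon Z)) (rooted by Outgroup) and count the minimum state changes it requires (Fitch parsimony):
I: 2; II: 1; III: 2; IV: 2; V: 2.
Total tree length = 9.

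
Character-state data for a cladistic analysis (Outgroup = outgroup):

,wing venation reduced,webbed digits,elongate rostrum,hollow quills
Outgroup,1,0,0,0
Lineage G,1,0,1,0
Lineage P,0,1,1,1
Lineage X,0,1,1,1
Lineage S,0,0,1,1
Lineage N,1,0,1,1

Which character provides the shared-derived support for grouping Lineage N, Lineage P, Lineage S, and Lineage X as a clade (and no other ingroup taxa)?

Character polarity is set by the outgroup: the derived state is whichever differs from the outgroup's state, so for wing venation reduced the derived state is '0', and for the remaining characters it is '1'.
Only Lineage P, Lineage S, and Lineage X show the derived state '0' for wing venation reduced, supporting them as a clade.
Only Lineage P and Lineage X show the derived state '1' for webbed digits, supporting them as a clade.
elongate rostrum (derived state '1') is shared by all ingroup taxa — unites the whole ingroup.
hollow quills (derived state '1') is shared by Lineage N, Lineage P, Lineage S, and Lineage X — a synapomorphy uniting that clade.
Most parsimonious ingroup topology: (Lineage G,(((Lineage P,Lineage X),Lineage S),Lineage N)).
The clade {Lineage N, Lineage P, Lineage S, Lineage X} is supported by hollow quills: its derived state '1' occurs in exactly those taxa and in no other taxon (including the outgroup).

hollow quills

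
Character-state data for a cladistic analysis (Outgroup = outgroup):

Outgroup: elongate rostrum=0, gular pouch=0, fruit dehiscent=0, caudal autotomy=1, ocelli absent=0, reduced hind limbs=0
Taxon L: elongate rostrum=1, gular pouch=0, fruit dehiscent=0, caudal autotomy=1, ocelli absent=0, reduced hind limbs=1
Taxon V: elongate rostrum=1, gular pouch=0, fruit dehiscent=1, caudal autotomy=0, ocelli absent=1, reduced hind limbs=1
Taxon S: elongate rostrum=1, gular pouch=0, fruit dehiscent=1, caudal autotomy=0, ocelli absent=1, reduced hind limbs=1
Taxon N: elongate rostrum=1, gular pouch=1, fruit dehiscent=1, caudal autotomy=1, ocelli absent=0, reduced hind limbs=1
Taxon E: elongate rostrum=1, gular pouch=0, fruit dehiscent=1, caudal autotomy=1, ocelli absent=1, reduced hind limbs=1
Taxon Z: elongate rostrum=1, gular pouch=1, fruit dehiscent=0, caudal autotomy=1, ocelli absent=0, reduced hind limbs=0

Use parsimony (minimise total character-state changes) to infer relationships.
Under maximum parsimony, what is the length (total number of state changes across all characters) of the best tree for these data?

Character polarity is set by the outgroup: the derived state is whichever differs from the outgroup's state, so for caudal autotomy the derived state is '0', and for the remaining characters it is '1'.
elongate rostrum (derived state '1') is shared by all ingroup taxa — unites the whole ingroup.
gular pouch (state '1') occurs in Taxon N and Taxon Z but conflicts with the nesting implied by the other characters — most parsimoniously interpreted as homoplasy.
Only Taxon E, Taxon N, Taxon S, and Taxon V show the derived state '1' for fruit dehiscent, supporting them as a clade.
caudal autotomy (derived state '0') is shared by Taxon S and Taxon V — a synapomorphy uniting that clade.
Only Taxon E, Taxon S, and Taxon V show the derived state '1' for ocelli absent, supporting them as a clade.
Only Taxon E, Taxon L, Taxon N, Taxon S, and Taxon V show the derived state '1' for reduced hind limbs, supporting them as a clade.
Most parsimonious ingroup topology: ((Taxon L,(((Taxon V,Taxon S),Taxon E),Taxon N)),Taxon Z).
Changes per character on this tree: elongate rostrum: 1; gular pouch: 2; fruit dehiscent: 1; caudal autotomy: 1; ocelli absent: 1; reduced hind limbs: 1.
Total = 7.

7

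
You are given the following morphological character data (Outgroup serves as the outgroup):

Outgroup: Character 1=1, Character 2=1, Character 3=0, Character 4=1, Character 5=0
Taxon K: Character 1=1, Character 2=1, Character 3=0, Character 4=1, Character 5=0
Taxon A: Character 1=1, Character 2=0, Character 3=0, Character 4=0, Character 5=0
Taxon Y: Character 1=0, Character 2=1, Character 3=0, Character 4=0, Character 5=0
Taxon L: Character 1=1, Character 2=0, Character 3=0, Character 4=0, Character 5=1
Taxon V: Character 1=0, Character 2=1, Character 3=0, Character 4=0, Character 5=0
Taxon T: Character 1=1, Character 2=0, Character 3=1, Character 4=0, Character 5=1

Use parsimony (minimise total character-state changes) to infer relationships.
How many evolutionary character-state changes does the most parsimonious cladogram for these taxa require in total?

Character polarity is set by the outgroup: the derived state is whichever differs from the outgroup's state, so for Character 1, Character 2, Character 4 the derived state is '0', and for the remaining characters it is '1'.
Character 1 (derived state '0') is shared by Taxon V and Taxon Y — a synapomorphy uniting that clade.
Character 2: derived state '0' in Taxon A, Taxon L, and Taxon T only — synapomorphy for {Taxon A, Taxon L, Taxon T}.
Character 3: derived state '1' in Taxon T only — an autapomorphy, so it tells us nothing about relationships among taxa.
Character 4 (derived state '0') is shared by Taxon A, Taxon L, Taxon T, Taxon V, and Taxon Y — a synapomorphy uniting that clade.
Only Taxon L and Taxon T show the derived state '1' for Character 5, supporting them as a clade.
Most parsimonious ingroup topology: (Taxon K,((Taxon A,(Taxon L,Taxon T)),(Taxon Y,Taxon V))).
Changes per character on this tree: Character 1: 1; Character 2: 1; Character 3: 1; Character 4: 1; Character 5: 1.
Total = 5.

5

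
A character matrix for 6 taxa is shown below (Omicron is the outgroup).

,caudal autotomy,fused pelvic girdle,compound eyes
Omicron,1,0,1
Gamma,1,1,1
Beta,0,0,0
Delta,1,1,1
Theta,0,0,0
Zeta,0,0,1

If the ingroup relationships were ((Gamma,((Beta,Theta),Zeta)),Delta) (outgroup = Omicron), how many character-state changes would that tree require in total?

4

Map each character onto ((Gamma,((Beta,Theta),Zeta)),Delta) (rooted by Omicron) and count the minimum state changes it requires (Fitch parsimony):
caudal autotomy: 1; fused pelvic girdle: 2; compound eyes: 1.
Total tree length = 4.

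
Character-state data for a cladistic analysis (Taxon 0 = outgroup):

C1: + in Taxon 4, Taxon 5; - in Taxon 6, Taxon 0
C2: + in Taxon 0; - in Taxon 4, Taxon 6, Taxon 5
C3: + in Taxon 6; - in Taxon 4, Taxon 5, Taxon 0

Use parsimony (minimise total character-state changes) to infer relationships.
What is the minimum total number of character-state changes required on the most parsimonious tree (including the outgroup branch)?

Character polarity is set by the outgroup: the derived state is whichever differs from the outgroup's state, so for C2 the derived state is '-', and for the remaining characters it is '+'.
C1: derived state '+' in Taxon 4 and Taxon 5 only — synapomorphy for {Taxon 4, Taxon 5}.
C2 (derived state '-') is shared by all ingroup taxa — unites the whole ingroup.
C3 (derived state '+') is unique to Taxon 6 (autapomorphy; uninformative for grouping).
Most parsimonious ingroup topology: ((Taxon 5,Taxon 4),Taxon 6).
Changes per character on this tree: C1: 1; C2: 1; C3: 1.
Total = 3.

3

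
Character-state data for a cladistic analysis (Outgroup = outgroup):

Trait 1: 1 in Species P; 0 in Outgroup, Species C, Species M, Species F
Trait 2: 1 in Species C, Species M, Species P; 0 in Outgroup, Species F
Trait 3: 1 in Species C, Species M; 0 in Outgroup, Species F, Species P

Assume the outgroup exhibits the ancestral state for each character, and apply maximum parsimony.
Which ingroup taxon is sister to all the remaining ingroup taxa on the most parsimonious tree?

Species F

The outgroup has state '0' for every character, so '1' is the derived state throughout.
Trait 1: derived state '1' in Species P only — an autapomorphy, so it tells us nothing about relationships among taxa.
Only Species C, Species M, and Species P show the derived state '1' for Trait 2, supporting them as a clade.
Trait 3 (derived state '1') is shared by Species C and Species M — a synapomorphy uniting that clade.
Most parsimonious ingroup topology: (((Species C,Species M),Species P),Species F).
Species F is sister to the clade containing all other ingroup taxa, so it is the earliest-diverging (most basal) ingroup lineage.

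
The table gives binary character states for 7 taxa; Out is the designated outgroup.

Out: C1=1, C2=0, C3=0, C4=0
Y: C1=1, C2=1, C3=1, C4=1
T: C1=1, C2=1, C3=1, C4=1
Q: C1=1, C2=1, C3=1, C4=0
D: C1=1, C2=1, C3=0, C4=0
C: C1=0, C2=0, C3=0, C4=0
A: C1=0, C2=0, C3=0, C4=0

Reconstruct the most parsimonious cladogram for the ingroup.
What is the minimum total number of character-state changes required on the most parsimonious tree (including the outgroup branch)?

4

Character polarity is set by the outgroup: the derived state is whichever differs from the outgroup's state, so for C1 the derived state is '0', and for the remaining characters it is '1'.
C1: derived state '0' in A and C only — synapomorphy for {A, C}.
Only D, Q, T, and Y show the derived state '1' for C2, supporting them as a clade.
C3 (derived state '1') is shared by Q, T, and Y — a synapomorphy uniting that clade.
C4 (derived state '1') is shared by T and Y — a synapomorphy uniting that clade.
Most parsimonious ingroup topology: ((((Y,T),Q),D),(C,A)).
Changes per character on this tree: C1: 1; C2: 1; C3: 1; C4: 1.
Total = 4.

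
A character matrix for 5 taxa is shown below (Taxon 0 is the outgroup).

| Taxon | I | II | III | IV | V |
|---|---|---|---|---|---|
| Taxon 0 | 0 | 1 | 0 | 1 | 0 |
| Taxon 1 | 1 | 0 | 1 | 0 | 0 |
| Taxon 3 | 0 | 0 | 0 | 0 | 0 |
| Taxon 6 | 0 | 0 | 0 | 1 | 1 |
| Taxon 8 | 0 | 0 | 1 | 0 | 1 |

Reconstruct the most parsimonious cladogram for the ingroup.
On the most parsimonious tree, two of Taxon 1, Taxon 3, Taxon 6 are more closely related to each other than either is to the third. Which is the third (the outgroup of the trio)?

Taxon 6

Character polarity is set by the outgroup: the derived state is whichever differs from the outgroup's state, so for II, IV the derived state is '0', and for the remaining characters it is '1'.
I (derived state '1') is unique to Taxon 1 (autapomorphy; uninformative for grouping).
All ingroup taxa share the derived state '0' for II; it defines the ingroup but does not resolve relationships within it.
III (derived state '1') is shared by Taxon 1 and Taxon 8 — a synapomorphy uniting that clade.
IV: derived state '0' in Taxon 1, Taxon 3, and Taxon 8 only — synapomorphy for {Taxon 1, Taxon 3, Taxon 8}.
V groups Taxon 6 and Taxon 8, which is incompatible with the clades supported by the remaining characters; treating it as convergent (homoplasy) costs fewer steps than any alternative tree.
Most parsimonious ingroup topology: (Taxon 6,((Taxon 8,Taxon 1),Taxon 3)).
Taxon 1 and Taxon 3 share a more recent common ancestor with each other than either does with Taxon 6, so Taxon 6 is the least closely related of the three.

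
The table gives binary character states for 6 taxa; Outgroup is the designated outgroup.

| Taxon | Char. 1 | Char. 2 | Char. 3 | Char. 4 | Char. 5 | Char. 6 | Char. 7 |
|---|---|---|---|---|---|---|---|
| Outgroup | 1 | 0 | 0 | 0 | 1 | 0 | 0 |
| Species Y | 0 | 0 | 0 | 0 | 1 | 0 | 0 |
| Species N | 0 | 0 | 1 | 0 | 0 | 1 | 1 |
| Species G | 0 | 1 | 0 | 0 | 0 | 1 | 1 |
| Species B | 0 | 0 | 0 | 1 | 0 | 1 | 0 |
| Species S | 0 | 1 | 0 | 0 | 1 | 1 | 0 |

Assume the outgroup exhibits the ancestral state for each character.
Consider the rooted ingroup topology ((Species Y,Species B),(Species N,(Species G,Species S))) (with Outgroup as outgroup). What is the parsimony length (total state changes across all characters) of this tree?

11

Map each character onto ((Species Y,Species B),(Species N,(Species G,Species S))) (rooted by Outgroup) and count the minimum state changes it requires (Fitch parsimony):
Char. 1: 1; Char. 2: 1; Char. 3: 1; Char. 4: 1; Char. 5: 3; Char. 6: 2; Char. 7: 2.
Total tree length = 11.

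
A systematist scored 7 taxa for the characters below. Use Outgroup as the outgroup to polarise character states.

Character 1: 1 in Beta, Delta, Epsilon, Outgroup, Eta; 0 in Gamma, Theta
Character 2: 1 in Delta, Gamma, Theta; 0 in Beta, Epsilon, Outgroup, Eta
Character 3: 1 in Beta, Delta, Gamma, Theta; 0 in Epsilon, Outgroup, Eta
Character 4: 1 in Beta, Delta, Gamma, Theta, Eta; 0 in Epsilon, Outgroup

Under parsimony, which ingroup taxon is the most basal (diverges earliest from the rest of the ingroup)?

Epsilon

Character polarity is set by the outgroup: the derived state is whichever differs from the outgroup's state, so for Character 1 the derived state is '0', and for the remaining characters it is '1'.
Character 1: derived state '0' in Gamma and Theta only — synapomorphy for {Gamma, Theta}.
Only Delta, Gamma, and Theta show the derived state '1' for Character 2, supporting them as a clade.
Character 3 (derived state '1') is shared by Beta, Delta, Gamma, and Theta — a synapomorphy uniting that clade.
Character 4 (derived state '1') is shared by Beta, Delta, Eta, Gamma, and Theta — a synapomorphy uniting that clade.
Most parsimonious ingroup topology: ((Eta,((Delta,(Gamma,Theta)),Beta)),Epsilon).
Epsilon is sister to the clade containing all other ingroup taxa, so it is the earliest-diverging (most basal) ingroup lineage.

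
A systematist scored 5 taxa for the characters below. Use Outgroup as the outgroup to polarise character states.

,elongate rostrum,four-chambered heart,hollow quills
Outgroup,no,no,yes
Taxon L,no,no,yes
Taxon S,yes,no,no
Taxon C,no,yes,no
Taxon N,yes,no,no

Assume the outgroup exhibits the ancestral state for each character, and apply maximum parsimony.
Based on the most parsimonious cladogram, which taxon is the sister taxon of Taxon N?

Taxon S

Character polarity is set by the outgroup: the derived state is whichever differs from the outgroup's state, so for hollow quills the derived state is 'no', and for the remaining characters it is 'yes'.
Only Taxon N and Taxon S show the derived state 'yes' for elongate rostrum, supporting them as a clade.
four-chambered heart: derived state 'yes' in Taxon C only — an autapomorphy, so it tells us nothing about relationships among taxa.
hollow quills (derived state 'no') is shared by Taxon C, Taxon N, and Taxon S — a synapomorphy uniting that clade.
Most parsimonious ingroup topology: (Taxon L,((Taxon S,Taxon N),Taxon C)).
Taxon N and Taxon S form a cherry on this tree, so they are sister taxa.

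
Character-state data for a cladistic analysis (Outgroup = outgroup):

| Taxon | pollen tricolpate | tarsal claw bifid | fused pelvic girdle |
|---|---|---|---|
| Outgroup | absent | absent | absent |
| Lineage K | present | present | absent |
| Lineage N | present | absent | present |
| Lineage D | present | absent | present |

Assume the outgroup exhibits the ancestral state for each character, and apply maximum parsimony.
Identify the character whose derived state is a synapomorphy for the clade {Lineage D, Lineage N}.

fused pelvic girdle

The outgroup has state 'absent' for every character, so 'present' is the derived state throughout.
All ingroup taxa share the derived state 'present' for pollen tricolpate; it defines the ingroup but does not resolve relationships within it.
tarsal claw bifid (derived state 'present') is unique to Lineage K (autapomorphy; uninformative for grouping).
Only Lineage D and Lineage N show the derived state 'present' for fused pelvic girdle, supporting them as a clade.
Most parsimonious ingroup topology: ((Lineage N,Lineage D),Lineage K).
The clade {Lineage D, Lineage N} is supported by fused pelvic girdle: its derived state 'present' occurs in exactly those taxa and in no other taxon (including the outgroup).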